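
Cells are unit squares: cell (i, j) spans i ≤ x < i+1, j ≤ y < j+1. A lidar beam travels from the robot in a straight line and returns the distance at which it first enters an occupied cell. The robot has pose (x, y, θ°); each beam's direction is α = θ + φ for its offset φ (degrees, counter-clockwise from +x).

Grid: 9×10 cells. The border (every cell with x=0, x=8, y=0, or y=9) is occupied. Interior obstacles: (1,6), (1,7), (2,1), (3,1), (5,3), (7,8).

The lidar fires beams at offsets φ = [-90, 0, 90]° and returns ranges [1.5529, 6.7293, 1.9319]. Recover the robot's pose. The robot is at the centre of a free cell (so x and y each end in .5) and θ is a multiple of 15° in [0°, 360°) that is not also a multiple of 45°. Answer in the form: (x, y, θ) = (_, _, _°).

(x, y, θ) = (7.5, 6.5, 195°)

Enumerate (i+0.5, j+0.5, θ) over the 50 free cells and 16 admissible headings. For each, cast all 3 beams and compare to the given ranges.
  (6.5, 7.5, 300°): beam 1 = 6.3509 ≠ 1.5529 ✗
  (6.5, 6.5, 330°): beam 1 = 2.8868 ≠ 1.5529 ✗
  (4.5, 6.5, 105°): beam 1 = 3.6235 ≠ 1.5529 ✗
  …
  (7.5, 6.5, 195°): r_1=1.5529, r_2=6.7293, r_3=1.9319 — all match ✓
Unique over the lattice → pose = (7.5, 6.5, 195°).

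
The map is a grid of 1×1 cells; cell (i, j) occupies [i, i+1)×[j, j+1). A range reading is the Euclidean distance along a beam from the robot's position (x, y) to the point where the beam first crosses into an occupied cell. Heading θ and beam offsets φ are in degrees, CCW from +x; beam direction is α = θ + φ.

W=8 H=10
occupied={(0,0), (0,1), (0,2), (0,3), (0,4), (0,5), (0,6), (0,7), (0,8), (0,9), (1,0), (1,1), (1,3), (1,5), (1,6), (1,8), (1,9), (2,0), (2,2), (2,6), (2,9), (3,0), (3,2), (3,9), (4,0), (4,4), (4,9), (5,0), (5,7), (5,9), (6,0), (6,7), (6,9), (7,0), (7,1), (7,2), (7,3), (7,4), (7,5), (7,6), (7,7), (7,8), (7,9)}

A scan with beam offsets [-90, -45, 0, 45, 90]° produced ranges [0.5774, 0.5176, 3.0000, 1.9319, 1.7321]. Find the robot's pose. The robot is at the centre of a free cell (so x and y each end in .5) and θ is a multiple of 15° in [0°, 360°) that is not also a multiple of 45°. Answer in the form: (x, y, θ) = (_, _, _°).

(x, y, θ) = (3.5, 4.5, 60°)

Candidates: 37 free-cell centres × 16 headings = 592 poses. Raycast each; keep the one whose scan matches to 4 dp.
  (6.5, 6.5, 255°): beam 1 = 5.6940 ≠ 0.5774 ✗
  (6.5, 3.5, 120°): beam 2 = 1.9319 ≠ 0.5176 ✗
  (5.5, 4.5, 210°): beam 1 = 5.1962 ≠ 0.5774 ✗
  …
  (3.5, 4.5, 60°): r_1=0.5774, r_2=0.5176, r_3=3.0000, r_4=1.9319, r_5=1.7321 — all match ✓
Unique over the lattice → pose = (3.5, 4.5, 60°).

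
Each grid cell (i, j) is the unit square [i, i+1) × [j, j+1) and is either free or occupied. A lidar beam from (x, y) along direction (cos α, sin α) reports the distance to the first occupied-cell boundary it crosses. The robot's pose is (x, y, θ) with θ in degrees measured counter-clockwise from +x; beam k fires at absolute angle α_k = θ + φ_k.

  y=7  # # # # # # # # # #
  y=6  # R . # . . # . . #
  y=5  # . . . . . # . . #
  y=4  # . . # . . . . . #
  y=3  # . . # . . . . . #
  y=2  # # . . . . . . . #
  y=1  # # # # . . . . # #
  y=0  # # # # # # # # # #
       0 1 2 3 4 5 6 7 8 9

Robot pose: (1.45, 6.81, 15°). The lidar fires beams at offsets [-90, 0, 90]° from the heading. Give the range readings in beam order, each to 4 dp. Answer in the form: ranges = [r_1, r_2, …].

ranges = [4.9797, 0.7341, 0.1967]

beam 1: φ=-90°, α=285°
  d=(0.2588,-0.9659)  start (1,6)  tX=2.1250 tY=0.8386  stride 1/|dx|=3.8637 1/|dy|=1.0353
    cross y-line → (1,5), t=0.8386
    cross y-line → (1,4), t=1.8738
    cross x-line → (2,4), t=2.1250
    cross y-line → (2,3), t=2.9091
    cross y-line → (2,2), t=3.9444
    cross y-line → (2,1), t=4.9797 (wall)
  → r_1 = 4.9797
beam 2: φ=0°, α=15°
  d=(0.9659,0.2588)  start (1,6)  tX=0.5694 tY=0.7341  stride 1/|dx|=1.0353 1/|dy|=3.8637
    cross x-line → (2,6), t=0.5694
    cross y-line → (2,7), t=0.7341 (wall)
  → r_2 = 0.7341
beam 3: φ=90°, α=105°
  d=(-0.2588,0.9659)  start (1,6)  tX=1.7387 tY=0.1967  stride 1/|dx|=3.8637 1/|dy|=1.0353
    cross y-line → (1,7), t=0.1967 (wall)
  → r_3 = 0.1967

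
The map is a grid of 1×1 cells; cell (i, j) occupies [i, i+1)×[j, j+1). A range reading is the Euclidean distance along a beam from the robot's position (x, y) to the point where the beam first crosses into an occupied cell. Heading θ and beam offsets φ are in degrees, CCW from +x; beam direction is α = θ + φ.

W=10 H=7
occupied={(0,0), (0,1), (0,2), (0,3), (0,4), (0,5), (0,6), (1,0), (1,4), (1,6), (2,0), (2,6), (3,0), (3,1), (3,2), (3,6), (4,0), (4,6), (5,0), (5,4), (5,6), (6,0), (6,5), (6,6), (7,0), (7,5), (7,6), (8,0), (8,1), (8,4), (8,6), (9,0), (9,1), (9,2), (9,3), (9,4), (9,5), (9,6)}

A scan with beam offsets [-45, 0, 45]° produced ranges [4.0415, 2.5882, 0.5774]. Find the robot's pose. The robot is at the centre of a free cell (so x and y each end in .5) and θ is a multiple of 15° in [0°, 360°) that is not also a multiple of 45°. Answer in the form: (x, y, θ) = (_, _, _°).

The pose lattice has 32·16 = 512 candidates. Test each by forward raycasting.
  (7.5, 4.5, 255°): beam 2 = 3.6235 ≠ 2.5882 ✗
  (6.5, 1.5, 285°): beam 1 = 0.5774 ≠ 4.0415 ✗
  (7.5, 2.5, 60°): beam 1 = 1.5529 ≠ 4.0415 ✗
  (6.5, 3.5, 165°): beam 1 = 1.0000 ≠ 4.0415 ✗
  …
  (7.5, 4.5, 285°): r_1=4.0415, r_2=2.5882, r_3=0.5774 — all match ✓
Unique over the lattice → pose = (7.5, 4.5, 285°).

(x, y, θ) = (7.5, 4.5, 285°)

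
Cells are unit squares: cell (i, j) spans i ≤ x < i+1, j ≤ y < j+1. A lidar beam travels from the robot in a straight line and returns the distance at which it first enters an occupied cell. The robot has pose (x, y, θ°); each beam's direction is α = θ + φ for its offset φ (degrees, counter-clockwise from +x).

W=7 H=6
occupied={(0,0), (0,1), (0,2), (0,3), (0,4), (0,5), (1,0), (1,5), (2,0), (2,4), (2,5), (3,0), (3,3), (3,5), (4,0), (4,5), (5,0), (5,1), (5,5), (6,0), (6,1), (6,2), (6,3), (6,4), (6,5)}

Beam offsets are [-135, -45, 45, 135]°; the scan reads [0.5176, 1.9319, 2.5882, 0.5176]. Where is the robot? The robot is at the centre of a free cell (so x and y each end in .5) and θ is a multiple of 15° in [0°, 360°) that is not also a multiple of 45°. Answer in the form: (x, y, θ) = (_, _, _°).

(x, y, θ) = (1.5, 1.5, 30°)

Candidates: 17 free-cell centres × 16 headings = 272 poses. Raycast each; keep the one whose scan matches to 4 dp.
  (4.5, 1.5, 345°): beam 1 = 1.0000 ≠ 0.5176 ✗
  (2.5, 1.5, 330°): beam 1 = 1.5529 ≠ 0.5176 ✗
  (1.5, 4.5, 195°): beam 1 = 0.5774 ≠ 0.5176 ✗
  (2.5, 1.5, 75°): beam 1 = 0.5774 ≠ 0.5176 ✗
  …
  (1.5, 1.5, 30°): r_1=0.5176, r_2=1.9319, r_3=2.5882, r_4=0.5176 — all match ✓
Unique over the lattice → pose = (1.5, 1.5, 30°).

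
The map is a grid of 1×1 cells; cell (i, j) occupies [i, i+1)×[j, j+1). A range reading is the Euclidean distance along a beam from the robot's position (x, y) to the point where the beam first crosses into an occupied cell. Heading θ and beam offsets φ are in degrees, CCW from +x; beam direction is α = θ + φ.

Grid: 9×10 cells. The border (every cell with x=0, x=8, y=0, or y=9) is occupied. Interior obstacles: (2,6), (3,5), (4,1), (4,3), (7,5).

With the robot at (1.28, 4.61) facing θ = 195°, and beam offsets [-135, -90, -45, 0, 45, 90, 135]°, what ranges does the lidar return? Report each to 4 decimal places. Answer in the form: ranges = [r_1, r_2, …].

beam 1: φ=-135°, α=60°
  d=(0.5000,0.8660)  start (1,4)  tX=1.4400 tY=0.4503  stride 1/|dx|=2.0000 1/|dy|=1.1547
    cross y-line → (1,5), t=0.4503
    cross x-line → (2,5), t=1.4400
    cross y-line → (2,6), t=1.6050 (wall)
  → r_1 = 1.6050
beam 2: φ=-90°, α=105°
  d=(-0.2588,0.9659)  start (1,4)  tX=1.0818 tY=0.4038  stride 1/|dx|=3.8637 1/|dy|=1.0353
    cross y-line → (1,5), t=0.4038
    cross x-line → (0,5), t=1.0818 (wall)
  → r_2 = 1.0818
beam 3: φ=-45°, α=150°
  d=(-0.8660,0.5000)  start (1,4)  tX=0.3233 tY=0.7800  stride 1/|dx|=1.1547 1/|dy|=2.0000
    cross x-line → (0,4), t=0.3233 (wall)
  → r_3 = 0.3233
beam 4: φ=0°, α=195°
  d=(-0.9659,-0.2588)  start (1,4)  tX=0.2899 tY=2.3569  stride 1/|dx|=1.0353 1/|dy|=3.8637
    cross x-line → (0,4), t=0.2899 (wall)
  → r_4 = 0.2899
beam 5: φ=45°, α=240°
  d=(-0.5000,-0.8660)  start (1,4)  tX=0.5600 tY=0.7044  stride 1/|dx|=2.0000 1/|dy|=1.1547
    cross x-line → (0,4), t=0.5600 (wall)
  → r_5 = 0.5600
beam 6: φ=90°, α=285°
  d=(0.2588,-0.9659)  start (1,4)  tX=2.7819 tY=0.6315  stride 1/|dx|=3.8637 1/|dy|=1.0353
    cross y-line → (1,3), t=0.6315
    cross y-line → (1,2), t=1.6668
    cross y-line → (1,1), t=2.7021
    cross x-line → (2,1), t=2.7819
    cross y-line → (2,0), t=3.7373 (wall)
  → r_6 = 3.7373
beam 7: φ=135°, α=330°
  d=(0.8660,-0.5000)  start (1,4)  tX=0.8314 tY=1.2200  stride 1/|dx|=1.1547 1/|dy|=2.0000
    cross x-line → (2,4), t=0.8314
    cross y-line → (2,3), t=1.2200
    cross x-line → (3,3), t=1.9861
    cross x-line → (4,3), t=3.1408 (wall)
  → r_7 = 3.1408

ranges = [1.6050, 1.0818, 0.3233, 0.2899, 0.5600, 3.7373, 3.1408]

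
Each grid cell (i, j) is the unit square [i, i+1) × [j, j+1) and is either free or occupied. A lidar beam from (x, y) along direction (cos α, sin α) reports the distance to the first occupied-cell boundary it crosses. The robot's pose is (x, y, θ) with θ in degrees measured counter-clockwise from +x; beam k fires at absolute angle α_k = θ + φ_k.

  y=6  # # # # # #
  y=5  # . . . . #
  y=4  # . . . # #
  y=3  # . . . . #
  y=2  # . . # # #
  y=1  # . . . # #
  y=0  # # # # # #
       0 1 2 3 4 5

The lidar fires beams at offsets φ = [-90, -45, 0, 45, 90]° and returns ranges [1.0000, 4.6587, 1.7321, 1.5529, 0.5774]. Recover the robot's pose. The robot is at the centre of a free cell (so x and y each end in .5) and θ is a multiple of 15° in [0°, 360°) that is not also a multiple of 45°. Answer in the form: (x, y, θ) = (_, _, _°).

Enumerate (i+0.5, j+0.5, θ) over the 16 free cells and 16 admissible headings. For each, cast all 5 beams and compare to the given ranges.
  (2.5, 4.5, 300°): beam 1 = 1.7321 ≠ 1.0000 ✗
  (2.5, 1.5, 30°): beam 1 = 0.5774 ≠ 1.0000 ✗
  (1.5, 3.5, 75°): beam 1 = 1.9319 ≠ 1.0000 ✗
  …
  (2.5, 1.5, 150°): r_1=1.0000, r_2=4.6587, r_3=1.7321, r_4=1.5529, r_5=0.5774 — all match ✓
Only this pose fits every beam.

(x, y, θ) = (2.5, 1.5, 150°)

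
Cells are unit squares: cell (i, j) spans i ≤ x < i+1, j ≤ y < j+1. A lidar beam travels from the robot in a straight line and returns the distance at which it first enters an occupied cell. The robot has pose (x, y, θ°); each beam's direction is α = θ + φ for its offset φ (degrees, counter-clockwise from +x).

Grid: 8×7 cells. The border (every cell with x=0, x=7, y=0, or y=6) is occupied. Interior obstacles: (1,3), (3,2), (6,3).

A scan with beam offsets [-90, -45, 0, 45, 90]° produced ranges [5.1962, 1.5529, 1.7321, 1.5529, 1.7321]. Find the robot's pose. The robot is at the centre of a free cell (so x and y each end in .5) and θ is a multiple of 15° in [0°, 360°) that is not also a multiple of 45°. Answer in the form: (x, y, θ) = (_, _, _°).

(x, y, θ) = (5.5, 2.5, 240°)

Candidates: 27 free-cell centres × 16 headings = 432 poses. Raycast each; keep the one whose scan matches to 4 dp.
  (6.5, 4.5, 165°): beam 1 = 1.5529 ≠ 5.1962 ✗
  (3.5, 3.5, 285°): beam 1 = 1.5529 ≠ 5.1962 ✗
  (3.5, 5.5, 75°): beam 1 = 3.6235 ≠ 5.1962 ✗
  (1.5, 1.5, 105°): beam 1 = 1.9319 ≠ 5.1962 ✗
  …
  (5.5, 2.5, 240°): r_1=5.1962, r_2=1.5529, r_3=1.7321, r_4=1.5529, r_5=1.7321 — all match ✓
Unique over the lattice → pose = (5.5, 2.5, 240°).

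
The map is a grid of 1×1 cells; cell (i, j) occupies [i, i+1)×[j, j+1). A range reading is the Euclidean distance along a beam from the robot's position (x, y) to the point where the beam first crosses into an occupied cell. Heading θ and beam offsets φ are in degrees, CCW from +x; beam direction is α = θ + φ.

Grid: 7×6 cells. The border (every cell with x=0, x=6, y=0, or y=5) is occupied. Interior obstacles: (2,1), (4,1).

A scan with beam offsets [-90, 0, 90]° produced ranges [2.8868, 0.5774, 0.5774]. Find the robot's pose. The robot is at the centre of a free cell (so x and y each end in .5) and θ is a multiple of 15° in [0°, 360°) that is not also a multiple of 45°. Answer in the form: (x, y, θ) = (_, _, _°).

(x, y, θ) = (5.5, 4.5, 330°)

The pose lattice has 18·16 = 288 candidates. Test each by forward raycasting.
  (5.5, 4.5, 105°): beam 1 = 0.5176 ≠ 2.8868 ✗
  (1.5, 2.5, 285°): beam 1 = 0.5176 ≠ 2.8868 ✗
  (3.5, 4.5, 195°): beam 1 = 0.5176 ≠ 2.8868 ✗
  (2.5, 4.5, 240°): beam 1 = 1.0000 ≠ 2.8868 ✗
  …
  (5.5, 4.5, 330°): r_1=2.8868, r_2=0.5774, r_3=0.5774 — all match ✓
Only this pose fits every beam.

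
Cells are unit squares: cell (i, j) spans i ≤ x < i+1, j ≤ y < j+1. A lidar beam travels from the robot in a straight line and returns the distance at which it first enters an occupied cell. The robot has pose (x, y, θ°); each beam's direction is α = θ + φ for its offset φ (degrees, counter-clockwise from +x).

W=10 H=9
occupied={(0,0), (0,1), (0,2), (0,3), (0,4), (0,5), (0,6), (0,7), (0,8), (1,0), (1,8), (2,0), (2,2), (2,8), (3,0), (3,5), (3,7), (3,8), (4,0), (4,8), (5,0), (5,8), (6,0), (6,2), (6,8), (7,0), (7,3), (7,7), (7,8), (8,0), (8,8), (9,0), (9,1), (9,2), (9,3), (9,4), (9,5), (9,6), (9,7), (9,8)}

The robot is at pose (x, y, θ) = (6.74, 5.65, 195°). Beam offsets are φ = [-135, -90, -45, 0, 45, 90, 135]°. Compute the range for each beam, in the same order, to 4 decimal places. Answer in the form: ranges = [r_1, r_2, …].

ranges = [1.5588, 2.4329, 3.1639, 5.9425, 5.3694, 1.7082, 2.6096]

beam 1: φ=-135°, α=60°
  dir = (cos 60°, sin 60°) = (0.5000, 0.8660); from cell (6,5)
  next x-line at t=0.5200, next y-line at t=0.4041; Δt_x=2.0000, Δt_y=1.1547
    y: enter (6,6) at t=0.4041
    x: enter (7,6) at t=0.5200
    y: enter (7,7) at t=1.5588 ← occupied
  → r_1 = 1.5588
beam 2: φ=-90°, α=105°
  dir = (cos 105°, sin 105°) = (-0.2588, 0.9659); from cell (6,5)
  next x-line at t=2.8591, next y-line at t=0.3623; Δt_x=3.8637, Δt_y=1.0353
    y: enter (6,6) at t=0.3623
    y: enter (6,7) at t=1.3976
    y: enter (6,8) at t=2.4329 ← occupied
  → r_2 = 2.4329
beam 3: φ=-45°, α=150°
  dir = (cos 150°, sin 150°) = (-0.8660, 0.5000); from cell (6,5)
  next x-line at t=0.8545, next y-line at t=0.7000; Δt_x=1.1547, Δt_y=2.0000
    y: enter (6,6) at t=0.7000
    x: enter (5,6) at t=0.8545
    x: enter (4,6) at t=2.0092
    y: enter (4,7) at t=2.7000
    x: enter (3,7) at t=3.1639 ← occupied
  → r_3 = 3.1639
beam 4: φ=0°, α=195°
  dir = (cos 195°, sin 195°) = (-0.9659, -0.2588); from cell (6,5)
  next x-line at t=0.7661, next y-line at t=2.5114; Δt_x=1.0353, Δt_y=3.8637
    x: enter (5,5) at t=0.7661
    x: enter (4,5) at t=1.8014
    y: enter (4,4) at t=2.5114
    x: enter (3,4) at t=2.8367
    x: enter (2,4) at t=3.8719
    x: enter (1,4) at t=4.9072
    x: enter (0,4) at t=5.9425 ← occupied
  → r_4 = 5.9425
beam 5: φ=45°, α=240°
  dir = (cos 240°, sin 240°) = (-0.5000, -0.8660); from cell (6,5)
  next x-line at t=1.4800, next y-line at t=0.7506; Δt_x=2.0000, Δt_y=1.1547
    y: enter (6,4) at t=0.7506
    x: enter (5,4) at t=1.4800
    y: enter (5,3) at t=1.9053
    y: enter (5,2) at t=3.0600
    x: enter (4,2) at t=3.4800
    y: enter (4,1) at t=4.2147
    y: enter (4,0) at t=5.3694 ← occupied
  → r_5 = 5.3694
beam 6: φ=90°, α=285°
  dir = (cos 285°, sin 285°) = (0.2588, -0.9659); from cell (6,5)
  next x-line at t=1.0046, next y-line at t=0.6729; Δt_x=3.8637, Δt_y=1.0353
    y: enter (6,4) at t=0.6729
    x: enter (7,4) at t=1.0046
    y: enter (7,3) at t=1.7082 ← occupied
  → r_6 = 1.7082
beam 7: φ=135°, α=330°
  dir = (cos 330°, sin 330°) = (0.8660, -0.5000); from cell (6,5)
  next x-line at t=0.3002, next y-line at t=1.3000; Δt_x=1.1547, Δt_y=2.0000
    x: enter (7,5) at t=0.3002
    y: enter (7,4) at t=1.3000
    x: enter (8,4) at t=1.4549
    x: enter (9,4) at t=2.6096 ← occupied
  → r_7 = 2.6096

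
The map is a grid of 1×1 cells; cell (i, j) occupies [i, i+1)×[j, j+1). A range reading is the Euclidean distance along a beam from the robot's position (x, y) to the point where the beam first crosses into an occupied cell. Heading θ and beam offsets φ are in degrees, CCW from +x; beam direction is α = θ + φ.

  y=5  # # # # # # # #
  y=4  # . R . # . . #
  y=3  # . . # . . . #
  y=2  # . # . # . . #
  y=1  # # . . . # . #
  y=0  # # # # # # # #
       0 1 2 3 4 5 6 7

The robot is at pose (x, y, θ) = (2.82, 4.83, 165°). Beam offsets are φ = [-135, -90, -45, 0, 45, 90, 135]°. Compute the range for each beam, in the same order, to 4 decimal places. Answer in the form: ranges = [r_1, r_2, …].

ranges = [0.3400, 0.1760, 0.1963, 0.6568, 2.1016, 1.8946, 0.9584]

beam 1: φ=-135°, α=30°
  dir = (cos 30°, sin 30°) = (0.8660, 0.5000); from cell (2,4)
  next x-line at t=0.2078, next y-line at t=0.3400; Δt_x=1.1547, Δt_y=2.0000
    x: enter (3,4) at t=0.2078
    y: enter (3,5) at t=0.3400 ← occupied
  → r_1 = 0.3400
beam 2: φ=-90°, α=75°
  dir = (cos 75°, sin 75°) = (0.2588, 0.9659); from cell (2,4)
  next x-line at t=0.6955, next y-line at t=0.1760; Δt_x=3.8637, Δt_y=1.0353
    y: enter (2,5) at t=0.1760 ← occupied
  → r_2 = 0.1760
beam 3: φ=-45°, α=120°
  dir = (cos 120°, sin 120°) = (-0.5000, 0.8660); from cell (2,4)
  next x-line at t=1.6400, next y-line at t=0.1963; Δt_x=2.0000, Δt_y=1.1547
    y: enter (2,5) at t=0.1963 ← occupied
  → r_3 = 0.1963
beam 4: φ=0°, α=165°
  dir = (cos 165°, sin 165°) = (-0.9659, 0.2588); from cell (2,4)
  next x-line at t=0.8489, next y-line at t=0.6568; Δt_x=1.0353, Δt_y=3.8637
    y: enter (2,5) at t=0.6568 ← occupied
  → r_4 = 0.6568
beam 5: φ=45°, α=210°
  dir = (cos 210°, sin 210°) = (-0.8660, -0.5000); from cell (2,4)
  next x-line at t=0.9469, next y-line at t=1.6600; Δt_x=1.1547, Δt_y=2.0000
    x: enter (1,4) at t=0.9469
    y: enter (1,3) at t=1.6600
    x: enter (0,3) at t=2.1016 ← occupied
  → r_5 = 2.1016
beam 6: φ=90°, α=255°
  dir = (cos 255°, sin 255°) = (-0.2588, -0.9659); from cell (2,4)
  next x-line at t=3.1682, next y-line at t=0.8593; Δt_x=3.8637, Δt_y=1.0353
    y: enter (2,3) at t=0.8593
    y: enter (2,2) at t=1.8946 ← occupied
  → r_6 = 1.8946
beam 7: φ=135°, α=300°
  dir = (cos 300°, sin 300°) = (0.5000, -0.8660); from cell (2,4)
  next x-line at t=0.3600, next y-line at t=0.9584; Δt_x=2.0000, Δt_y=1.1547
    x: enter (3,4) at t=0.3600
    y: enter (3,3) at t=0.9584 ← occupied
  → r_7 = 0.9584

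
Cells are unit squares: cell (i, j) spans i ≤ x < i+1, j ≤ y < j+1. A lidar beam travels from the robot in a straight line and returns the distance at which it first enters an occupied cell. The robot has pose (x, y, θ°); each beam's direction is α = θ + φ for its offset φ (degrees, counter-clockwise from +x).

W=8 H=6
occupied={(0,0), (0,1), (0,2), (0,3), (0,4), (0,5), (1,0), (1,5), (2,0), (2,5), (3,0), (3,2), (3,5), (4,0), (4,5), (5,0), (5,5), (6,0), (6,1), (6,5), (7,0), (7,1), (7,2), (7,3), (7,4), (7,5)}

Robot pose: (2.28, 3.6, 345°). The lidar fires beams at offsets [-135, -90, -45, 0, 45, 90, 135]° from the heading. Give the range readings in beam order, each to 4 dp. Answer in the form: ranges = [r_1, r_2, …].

beam 1: φ=-135°, α=210°
  d=(-0.8660,-0.5000)  start (2,3)  tX=0.3233 tY=1.2000  stride 1/|dx|=1.1547 1/|dy|=2.0000
    cross x-line → (1,3), t=0.3233
    cross y-line → (1,2), t=1.2000
    cross x-line → (0,2), t=1.4780 (wall)
  → r_1 = 1.4780
beam 2: φ=-90°, α=255°
  d=(-0.2588,-0.9659)  start (2,3)  tX=1.0818 tY=0.6212  stride 1/|dx|=3.8637 1/|dy|=1.0353
    cross y-line → (2,2), t=0.6212
    cross x-line → (1,2), t=1.0818
    cross y-line → (1,1), t=1.6564
    cross y-line → (1,0), t=2.6917 (wall)
  → r_2 = 2.6917
beam 3: φ=-45°, α=300°
  d=(0.5000,-0.8660)  start (2,3)  tX=1.4400 tY=0.6928  stride 1/|dx|=2.0000 1/|dy|=1.1547
    cross y-line → (2,2), t=0.6928
    cross x-line → (3,2), t=1.4400 (wall)
  → r_3 = 1.4400
beam 4: φ=0°, α=345°
  d=(0.9659,-0.2588)  start (2,3)  tX=0.7454 tY=2.3182  stride 1/|dx|=1.0353 1/|dy|=3.8637
    cross x-line → (3,3), t=0.7454
    cross x-line → (4,3), t=1.7807
    cross y-line → (4,2), t=2.3182
    cross x-line → (5,2), t=2.8160
    cross x-line → (6,2), t=3.8512
    cross x-line → (7,2), t=4.8865 (wall)
  → r_4 = 4.8865
beam 5: φ=45°, α=30°
  d=(0.8660,0.5000)  start (2,3)  tX=0.8314 tY=0.8000  stride 1/|dx|=1.1547 1/|dy|=2.0000
    cross y-line → (2,4), t=0.8000
    cross x-line → (3,4), t=0.8314
    cross x-line → (4,4), t=1.9861
    cross y-line → (4,5), t=2.8000 (wall)
  → r_5 = 2.8000
beam 6: φ=90°, α=75°
  d=(0.2588,0.9659)  start (2,3)  tX=2.7819 tY=0.4141  stride 1/|dx|=3.8637 1/|dy|=1.0353
    cross y-line → (2,4), t=0.4141
    cross y-line → (2,5), t=1.4494 (wall)
  → r_6 = 1.4494
beam 7: φ=135°, α=120°
  d=(-0.5000,0.8660)  start (2,3)  tX=0.5600 tY=0.4619  stride 1/|dx|=2.0000 1/|dy|=1.1547
    cross y-line → (2,4), t=0.4619
    cross x-line → (1,4), t=0.5600
    cross y-line → (1,5), t=1.6166 (wall)
  → r_7 = 1.6166

ranges = [1.4780, 2.6917, 1.4400, 4.8865, 2.8000, 1.4494, 1.6166]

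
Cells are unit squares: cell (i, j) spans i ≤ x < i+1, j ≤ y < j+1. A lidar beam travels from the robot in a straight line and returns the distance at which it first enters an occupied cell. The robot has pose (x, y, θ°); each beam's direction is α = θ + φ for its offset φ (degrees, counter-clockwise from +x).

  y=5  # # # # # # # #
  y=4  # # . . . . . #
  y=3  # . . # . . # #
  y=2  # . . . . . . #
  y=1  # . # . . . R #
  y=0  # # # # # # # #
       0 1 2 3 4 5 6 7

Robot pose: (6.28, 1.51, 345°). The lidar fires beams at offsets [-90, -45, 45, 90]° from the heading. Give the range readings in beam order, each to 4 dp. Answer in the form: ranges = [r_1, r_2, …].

ranges = [0.5280, 0.5889, 0.8314, 1.5426]

beam 1: φ=-90°, α=255°
  cosα=-0.2588 sinα=-0.9659 | (6,1) | tMaxX 1.0818 tMaxY 0.5280 | tΔX 3.8637 tΔY 1.0353
    t=0.5280 [y] (6,0) — stop
  → r_1 = 0.5280
beam 2: φ=-45°, α=300°
  cosα=0.5000 sinα=-0.8660 | (6,1) | tMaxX 1.4400 tMaxY 0.5889 | tΔX 2.0000 tΔY 1.1547
    t=0.5889 [y] (6,0) — stop
  → r_2 = 0.5889
beam 3: φ=45°, α=30°
  cosα=0.8660 sinα=0.5000 | (6,1) | tMaxX 0.8314 tMaxY 0.9800 | tΔX 1.1547 tΔY 2.0000
    t=0.8314 [x] (7,1) — stop
  → r_3 = 0.8314
beam 4: φ=90°, α=75°
  cosα=0.2588 sinα=0.9659 | (6,1) | tMaxX 2.7819 tMaxY 0.5073 | tΔX 3.8637 tΔY 1.0353
    t=0.5073 [y] (6,2)
    t=1.5426 [y] (6,3) — stop
  → r_4 = 1.5426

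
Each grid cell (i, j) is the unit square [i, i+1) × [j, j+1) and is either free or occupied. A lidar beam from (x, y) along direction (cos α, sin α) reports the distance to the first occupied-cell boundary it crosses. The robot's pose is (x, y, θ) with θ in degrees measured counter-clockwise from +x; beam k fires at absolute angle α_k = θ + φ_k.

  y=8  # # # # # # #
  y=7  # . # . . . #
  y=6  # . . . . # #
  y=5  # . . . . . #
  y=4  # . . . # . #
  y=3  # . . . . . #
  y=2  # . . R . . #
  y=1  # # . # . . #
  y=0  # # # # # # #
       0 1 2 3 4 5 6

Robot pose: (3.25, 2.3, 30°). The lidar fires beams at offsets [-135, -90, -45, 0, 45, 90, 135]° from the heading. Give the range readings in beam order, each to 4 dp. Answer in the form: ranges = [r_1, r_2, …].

ranges = [0.3106, 0.3464, 2.8470, 3.1754, 5.9011, 4.5000, 2.3294]

beam 1: φ=-135°, α=255°
  dir = (cos 255°, sin 255°) = (-0.2588, -0.9659); from cell (3,2)
  next x-line at t=0.9659, next y-line at t=0.3106; Δt_x=3.8637, Δt_y=1.0353
    y: enter (3,1) at t=0.3106 ← occupied
  → r_1 = 0.3106
beam 2: φ=-90°, α=300°
  dir = (cos 300°, sin 300°) = (0.5000, -0.8660); from cell (3,2)
  next x-line at t=1.5000, next y-line at t=0.3464; Δt_x=2.0000, Δt_y=1.1547
    y: enter (3,1) at t=0.3464 ← occupied
  → r_2 = 0.3464
beam 3: φ=-45°, α=345°
  dir = (cos 345°, sin 345°) = (0.9659, -0.2588); from cell (3,2)
  next x-line at t=0.7765, next y-line at t=1.1591; Δt_x=1.0353, Δt_y=3.8637
    x: enter (4,2) at t=0.7765
    y: enter (4,1) at t=1.1591
    x: enter (5,1) at t=1.8117
    x: enter (6,1) at t=2.8470 ← occupied
  → r_3 = 2.8470
beam 4: φ=0°, α=30°
  dir = (cos 30°, sin 30°) = (0.8660, 0.5000); from cell (3,2)
  next x-line at t=0.8660, next y-line at t=1.4000; Δt_x=1.1547, Δt_y=2.0000
    x: enter (4,2) at t=0.8660
    y: enter (4,3) at t=1.4000
    x: enter (5,3) at t=2.0207
    x: enter (6,3) at t=3.1754 ← occupied
  → r_4 = 3.1754
beam 5: φ=45°, α=75°
  dir = (cos 75°, sin 75°) = (0.2588, 0.9659); from cell (3,2)
  next x-line at t=2.8978, next y-line at t=0.7247; Δt_x=3.8637, Δt_y=1.0353
    y: enter (3,3) at t=0.7247
    y: enter (3,4) at t=1.7600
    y: enter (3,5) at t=2.7952
    x: enter (4,5) at t=2.8978
    y: enter (4,6) at t=3.8305
    y: enter (4,7) at t=4.8658
    y: enter (4,8) at t=5.9011 ← occupied
  → r_5 = 5.9011
beam 6: φ=90°, α=120°
  dir = (cos 120°, sin 120°) = (-0.5000, 0.8660); from cell (3,2)
  next x-line at t=0.5000, next y-line at t=0.8083; Δt_x=2.0000, Δt_y=1.1547
    x: enter (2,2) at t=0.5000
    y: enter (2,3) at t=0.8083
    y: enter (2,4) at t=1.9630
    x: enter (1,4) at t=2.5000
    y: enter (1,5) at t=3.1177
    y: enter (1,6) at t=4.2724
    x: enter (0,6) at t=4.5000 ← occupied
  → r_6 = 4.5000
beam 7: φ=135°, α=165°
  dir = (cos 165°, sin 165°) = (-0.9659, 0.2588); from cell (3,2)
  next x-line at t=0.2588, next y-line at t=2.7046; Δt_x=1.0353, Δt_y=3.8637
    x: enter (2,2) at t=0.2588
    x: enter (1,2) at t=1.2941
    x: enter (0,2) at t=2.3294 ← occupied
  → r_7 = 2.3294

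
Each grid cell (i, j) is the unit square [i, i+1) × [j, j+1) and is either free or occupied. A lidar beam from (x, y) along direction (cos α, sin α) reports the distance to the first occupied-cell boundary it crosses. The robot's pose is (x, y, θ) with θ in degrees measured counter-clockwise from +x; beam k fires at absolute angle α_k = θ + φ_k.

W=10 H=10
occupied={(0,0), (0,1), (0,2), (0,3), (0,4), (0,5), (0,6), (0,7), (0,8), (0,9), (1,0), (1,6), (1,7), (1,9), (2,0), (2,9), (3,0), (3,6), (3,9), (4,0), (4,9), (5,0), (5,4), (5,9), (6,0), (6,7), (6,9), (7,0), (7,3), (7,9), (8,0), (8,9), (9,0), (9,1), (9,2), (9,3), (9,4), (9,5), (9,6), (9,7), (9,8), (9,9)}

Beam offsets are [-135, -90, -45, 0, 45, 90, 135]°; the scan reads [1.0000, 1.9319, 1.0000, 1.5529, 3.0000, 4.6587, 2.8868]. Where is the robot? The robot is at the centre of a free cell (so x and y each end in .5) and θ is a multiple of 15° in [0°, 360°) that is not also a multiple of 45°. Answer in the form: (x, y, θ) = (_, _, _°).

The pose lattice has 58·16 = 928 candidates. Test each by forward raycasting.
  (3.5, 5.5, 30°): beam 1 = 4.6587 ≠ 1.0000 ✗
  (2.5, 5.5, 255°): beam 2 = 1.5529 ≠ 1.9319 ✗
  (5.5, 2.5, 240°): beam 1 = 1.5529 ≠ 1.0000 ✗
  (3.5, 2.5, 165°): beam 1 = 6.3509 ≠ 1.0000 ✗
  …
  (2.5, 5.5, 195°): r_1=1.0000, r_2=1.9319, r_3=1.0000, r_4=1.5529, r_5=3.0000, r_6=4.6587, r_7=2.8868 — all match ✓
No second candidate reproduces the full scan.

(x, y, θ) = (2.5, 5.5, 195°)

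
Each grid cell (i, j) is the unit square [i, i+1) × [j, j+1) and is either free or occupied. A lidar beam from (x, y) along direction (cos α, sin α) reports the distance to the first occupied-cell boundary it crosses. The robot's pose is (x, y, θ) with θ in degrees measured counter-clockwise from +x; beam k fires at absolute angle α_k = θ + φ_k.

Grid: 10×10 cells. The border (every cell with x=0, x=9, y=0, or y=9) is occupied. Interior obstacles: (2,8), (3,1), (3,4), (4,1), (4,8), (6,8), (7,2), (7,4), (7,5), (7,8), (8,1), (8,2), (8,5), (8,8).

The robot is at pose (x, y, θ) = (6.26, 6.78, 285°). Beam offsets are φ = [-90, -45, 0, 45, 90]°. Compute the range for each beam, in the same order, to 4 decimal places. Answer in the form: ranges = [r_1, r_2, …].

beam 1: φ=-90°, α=195°
  cosα=-0.9659 sinα=-0.2588 | (6,6) | tMaxX 0.2692 tMaxY 3.0137 | tΔX 1.0353 tΔY 3.8637
    t=0.2692 [x] (5,6)
    t=1.3044 [x] (4,6)
    t=2.3397 [x] (3,6)
    t=3.0137 [y] (3,5)
    t=3.3750 [x] (2,5)
    t=4.4103 [x] (1,5)
    t=5.4456 [x] (0,5) — stop
  → r_1 = 5.4456
beam 2: φ=-45°, α=240°
  cosα=-0.5000 sinα=-0.8660 | (6,6) | tMaxX 0.5200 tMaxY 0.9007 | tΔX 2.0000 tΔY 1.1547
    t=0.5200 [x] (5,6)
    t=0.9007 [y] (5,5)
    t=2.0554 [y] (5,4)
    t=2.5200 [x] (4,4)
    t=3.2101 [y] (4,3)
    t=4.3648 [y] (4,2)
    t=4.5200 [x] (3,2)
    t=5.5195 [y] (3,1) — stop
  → r_2 = 5.5195
beam 3: φ=0°, α=285°
  cosα=0.2588 sinα=-0.9659 | (6,6) | tMaxX 2.8591 tMaxY 0.8075 | tΔX 3.8637 tΔY 1.0353
    t=0.8075 [y] (6,5)
    t=1.8428 [y] (6,4)
    t=2.8591 [x] (7,4) — stop
  → r_3 = 2.8591
beam 4: φ=45°, α=330°
  cosα=0.8660 sinα=-0.5000 | (6,6) | tMaxX 0.8545 tMaxY 1.5600 | tΔX 1.1547 tΔY 2.0000
    t=0.8545 [x] (7,6)
    t=1.5600 [y] (7,5) — stop
  → r_4 = 1.5600
beam 5: φ=90°, α=15°
  cosα=0.9659 sinα=0.2588 | (6,6) | tMaxX 0.7661 tMaxY 0.8500 | tΔX 1.0353 tΔY 3.8637
    t=0.7661 [x] (7,6)
    t=0.8500 [y] (7,7)
    t=1.8014 [x] (8,7)
    t=2.8367 [x] (9,7) — stop
  → r_5 = 2.8367

ranges = [5.4456, 5.5195, 2.8591, 1.5600, 2.8367]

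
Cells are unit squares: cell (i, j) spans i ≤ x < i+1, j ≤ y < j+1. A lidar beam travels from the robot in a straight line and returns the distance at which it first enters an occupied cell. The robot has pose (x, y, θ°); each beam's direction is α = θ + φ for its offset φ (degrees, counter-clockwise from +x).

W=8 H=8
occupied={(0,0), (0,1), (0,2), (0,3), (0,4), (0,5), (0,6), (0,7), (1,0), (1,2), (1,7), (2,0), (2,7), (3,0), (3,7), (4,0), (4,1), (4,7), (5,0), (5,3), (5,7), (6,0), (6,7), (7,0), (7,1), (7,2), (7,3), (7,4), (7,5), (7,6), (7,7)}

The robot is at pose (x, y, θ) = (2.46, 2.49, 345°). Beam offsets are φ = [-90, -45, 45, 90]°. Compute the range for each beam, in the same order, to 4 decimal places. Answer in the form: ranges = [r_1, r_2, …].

ranges = [1.5426, 1.7205, 2.9329, 4.6691]

beam 1: φ=-90°, α=255°
  d=(-0.2588,-0.9659)  start (2,2)  tX=1.7773 tY=0.5073  stride 1/|dx|=3.8637 1/|dy|=1.0353
    cross y-line → (2,1), t=0.5073
    cross y-line → (2,0), t=1.5426 (wall)
  → r_1 = 1.5426
beam 2: φ=-45°, α=300°
  d=(0.5000,-0.8660)  start (2,2)  tX=1.0800 tY=0.5658  stride 1/|dx|=2.0000 1/|dy|=1.1547
    cross y-line → (2,1), t=0.5658
    cross x-line → (3,1), t=1.0800
    cross y-line → (3,0), t=1.7205 (wall)
  → r_2 = 1.7205
beam 3: φ=45°, α=30°
  d=(0.8660,0.5000)  start (2,2)  tX=0.6235 tY=1.0200  stride 1/|dx|=1.1547 1/|dy|=2.0000
    cross x-line → (3,2), t=0.6235
    cross y-line → (3,3), t=1.0200
    cross x-line → (4,3), t=1.7782
    cross x-line → (5,3), t=2.9329 (wall)
  → r_3 = 2.9329
beam 4: φ=90°, α=75°
  d=(0.2588,0.9659)  start (2,2)  tX=2.0864 tY=0.5280  stride 1/|dx|=3.8637 1/|dy|=1.0353
    cross y-line → (2,3), t=0.5280
    cross y-line → (2,4), t=1.5633
    cross x-line → (3,4), t=2.0864
    cross y-line → (3,5), t=2.5985
    cross y-line → (3,6), t=3.6338
    cross y-line → (3,7), t=4.6691 (wall)
  → r_4 = 4.6691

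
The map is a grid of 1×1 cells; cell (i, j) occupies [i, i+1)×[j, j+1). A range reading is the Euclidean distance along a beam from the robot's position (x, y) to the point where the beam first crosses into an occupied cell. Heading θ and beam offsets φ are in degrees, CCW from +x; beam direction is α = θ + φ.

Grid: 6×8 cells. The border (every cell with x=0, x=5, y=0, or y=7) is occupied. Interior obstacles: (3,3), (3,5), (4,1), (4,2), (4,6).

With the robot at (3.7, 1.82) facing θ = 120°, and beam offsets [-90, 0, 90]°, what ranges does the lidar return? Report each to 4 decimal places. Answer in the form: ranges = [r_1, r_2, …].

ranges = [0.3464, 1.3625, 1.6400]

beam 1: φ=-90°, α=30°
  dir = (cos 30°, sin 30°) = (0.8660, 0.5000); from cell (3,1)
  next x-line at t=0.3464, next y-line at t=0.3600; Δt_x=1.1547, Δt_y=2.0000
    x: enter (4,1) at t=0.3464 ← occupied
  → r_1 = 0.3464
beam 2: φ=0°, α=120°
  dir = (cos 120°, sin 120°) = (-0.5000, 0.8660); from cell (3,1)
  next x-line at t=1.4000, next y-line at t=0.2078; Δt_x=2.0000, Δt_y=1.1547
    y: enter (3,2) at t=0.2078
    y: enter (3,3) at t=1.3625 ← occupied
  → r_2 = 1.3625
beam 3: φ=90°, α=210°
  dir = (cos 210°, sin 210°) = (-0.8660, -0.5000); from cell (3,1)
  next x-line at t=0.8083, next y-line at t=1.6400; Δt_x=1.1547, Δt_y=2.0000
    x: enter (2,1) at t=0.8083
    y: enter (2,0) at t=1.6400 ← occupied
  → r_3 = 1.6400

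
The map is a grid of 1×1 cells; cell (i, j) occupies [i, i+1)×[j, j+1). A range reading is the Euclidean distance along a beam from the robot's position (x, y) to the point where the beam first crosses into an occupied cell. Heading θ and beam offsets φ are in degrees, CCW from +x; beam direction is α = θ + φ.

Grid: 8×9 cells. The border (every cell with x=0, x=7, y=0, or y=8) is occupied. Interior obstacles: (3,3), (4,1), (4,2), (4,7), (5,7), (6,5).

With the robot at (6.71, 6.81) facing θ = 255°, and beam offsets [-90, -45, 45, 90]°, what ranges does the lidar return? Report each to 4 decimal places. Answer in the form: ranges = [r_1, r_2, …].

ranges = [0.7350, 6.5933, 0.5800, 0.3002]

beam 1: φ=-90°, α=165°
  dir = (cos 165°, sin 165°) = (-0.9659, 0.2588); from cell (6,6)
  next x-line at t=0.7350, next y-line at t=0.7341; Δt_x=1.0353, Δt_y=3.8637
    y: enter (6,7) at t=0.7341
    x: enter (5,7) at t=0.7350 ← occupied
  → r_1 = 0.7350
beam 2: φ=-45°, α=210°
  dir = (cos 210°, sin 210°) = (-0.8660, -0.5000); from cell (6,6)
  next x-line at t=0.8198, next y-line at t=1.6200; Δt_x=1.1547, Δt_y=2.0000
    x: enter (5,6) at t=0.8198
    y: enter (5,5) at t=1.6200
    x: enter (4,5) at t=1.9745
    x: enter (3,5) at t=3.1292
    y: enter (3,4) at t=3.6200
    x: enter (2,4) at t=4.2839
    x: enter (1,4) at t=5.4386
    y: enter (1,3) at t=5.6200
    x: enter (0,3) at t=6.5933 ← occupied
  → r_2 = 6.5933
beam 3: φ=45°, α=300°
  dir = (cos 300°, sin 300°) = (0.5000, -0.8660); from cell (6,6)
  next x-line at t=0.5800, next y-line at t=0.9353; Δt_x=2.0000, Δt_y=1.1547
    x: enter (7,6) at t=0.5800 ← occupied
  → r_3 = 0.5800
beam 4: φ=90°, α=345°
  dir = (cos 345°, sin 345°) = (0.9659, -0.2588); from cell (6,6)
  next x-line at t=0.3002, next y-line at t=3.1296; Δt_x=1.0353, Δt_y=3.8637
    x: enter (7,6) at t=0.3002 ← occupied
  → r_4 = 0.3002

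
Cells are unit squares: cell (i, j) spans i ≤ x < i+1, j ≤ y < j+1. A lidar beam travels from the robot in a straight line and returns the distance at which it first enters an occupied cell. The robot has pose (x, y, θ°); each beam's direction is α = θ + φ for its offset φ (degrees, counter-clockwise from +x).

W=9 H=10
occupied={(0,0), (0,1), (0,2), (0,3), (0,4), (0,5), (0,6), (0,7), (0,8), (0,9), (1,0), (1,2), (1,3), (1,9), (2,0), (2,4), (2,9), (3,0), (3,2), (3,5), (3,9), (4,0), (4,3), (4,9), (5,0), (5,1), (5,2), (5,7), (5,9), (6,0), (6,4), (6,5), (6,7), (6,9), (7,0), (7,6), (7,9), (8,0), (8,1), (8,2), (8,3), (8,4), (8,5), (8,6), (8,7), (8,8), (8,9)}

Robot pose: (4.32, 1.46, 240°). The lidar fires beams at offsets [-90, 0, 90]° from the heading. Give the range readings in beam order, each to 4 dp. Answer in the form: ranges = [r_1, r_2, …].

beam 1: φ=-90°, α=150°
  d=(-0.8660,0.5000)  start (4,1)  tX=0.3695 tY=1.0800  stride 1/|dx|=1.1547 1/|dy|=2.0000
    cross x-line → (3,1), t=0.3695
    cross y-line → (3,2), t=1.0800 (wall)
  → r_1 = 1.0800
beam 2: φ=0°, α=240°
  d=(-0.5000,-0.8660)  start (4,1)  tX=0.6400 tY=0.5312  stride 1/|dx|=2.0000 1/|dy|=1.1547
    cross y-line → (4,0), t=0.5312 (wall)
  → r_2 = 0.5312
beam 3: φ=90°, α=330°
  d=(0.8660,-0.5000)  start (4,1)  tX=0.7852 tY=0.9200  stride 1/|dx|=1.1547 1/|dy|=2.0000
    cross x-line → (5,1), t=0.7852 (wall)
  → r_3 = 0.7852

ranges = [1.0800, 0.5312, 0.7852]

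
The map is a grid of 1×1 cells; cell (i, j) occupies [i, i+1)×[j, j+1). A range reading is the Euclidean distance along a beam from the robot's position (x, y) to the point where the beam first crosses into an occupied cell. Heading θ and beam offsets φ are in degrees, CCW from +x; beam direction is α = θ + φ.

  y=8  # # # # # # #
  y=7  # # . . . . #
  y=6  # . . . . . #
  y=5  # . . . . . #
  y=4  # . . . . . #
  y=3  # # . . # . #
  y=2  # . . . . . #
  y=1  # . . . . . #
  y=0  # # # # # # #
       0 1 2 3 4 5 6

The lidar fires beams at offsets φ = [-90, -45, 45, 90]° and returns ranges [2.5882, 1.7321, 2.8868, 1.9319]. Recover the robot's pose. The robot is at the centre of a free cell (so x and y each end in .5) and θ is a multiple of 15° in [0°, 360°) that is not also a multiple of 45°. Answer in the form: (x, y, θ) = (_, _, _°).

(x, y, θ) = (3.5, 1.5, 105°)

Enumerate (i+0.5, j+0.5, θ) over the 32 free cells and 16 admissible headings. For each, cast all 4 beams and compare to the given ranges.
  (1.5, 2.5, 195°): beam 1 = 0.5176 ≠ 2.5882 ✗
  (5.5, 6.5, 285°): beam 1 = 4.6587 ≠ 2.5882 ✗
  (4.5, 1.5, 60°): beam 1 = 1.0000 ≠ 2.5882 ✗
  (4.5, 2.5, 60°): beam 1 = 1.7321 ≠ 2.5882 ✗
  …
  (3.5, 1.5, 105°): r_1=2.5882, r_2=1.7321, r_3=2.8868, r_4=1.9319 — all match ✓
Only this pose fits every beam.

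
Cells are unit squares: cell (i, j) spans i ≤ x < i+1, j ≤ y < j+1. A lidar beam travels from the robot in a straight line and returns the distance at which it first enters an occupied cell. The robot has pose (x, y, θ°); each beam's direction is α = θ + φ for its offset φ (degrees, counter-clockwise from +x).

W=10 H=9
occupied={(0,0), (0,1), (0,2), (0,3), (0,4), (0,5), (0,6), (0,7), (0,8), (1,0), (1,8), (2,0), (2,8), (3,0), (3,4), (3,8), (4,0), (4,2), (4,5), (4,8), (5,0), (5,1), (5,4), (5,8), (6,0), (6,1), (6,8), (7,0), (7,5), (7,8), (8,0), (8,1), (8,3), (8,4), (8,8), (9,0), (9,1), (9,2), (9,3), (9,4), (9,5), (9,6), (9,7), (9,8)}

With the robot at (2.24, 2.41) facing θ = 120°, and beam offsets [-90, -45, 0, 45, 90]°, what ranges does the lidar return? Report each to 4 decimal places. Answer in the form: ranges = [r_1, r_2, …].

ranges = [3.1870, 5.7872, 2.4800, 1.2837, 1.4318]

beam 1: φ=-90°, α=30°
  dir = (cos 30°, sin 30°) = (0.8660, 0.5000); from cell (2,2)
  next x-line at t=0.8776, next y-line at t=1.1800; Δt_x=1.1547, Δt_y=2.0000
    x: enter (3,2) at t=0.8776
    y: enter (3,3) at t=1.1800
    x: enter (4,3) at t=2.0323
    y: enter (4,4) at t=3.1800
    x: enter (5,4) at t=3.1870 ← occupied
  → r_1 = 3.1870
beam 2: φ=-45°, α=75°
  dir = (cos 75°, sin 75°) = (0.2588, 0.9659); from cell (2,2)
  next x-line at t=2.9364, next y-line at t=0.6108; Δt_x=3.8637, Δt_y=1.0353
    y: enter (2,3) at t=0.6108
    y: enter (2,4) at t=1.6461
    y: enter (2,5) at t=2.6814
    x: enter (3,5) at t=2.9364
    y: enter (3,6) at t=3.7166
    y: enter (3,7) at t=4.7519
    y: enter (3,8) at t=5.7872 ← occupied
  → r_2 = 5.7872
beam 3: φ=0°, α=120°
  dir = (cos 120°, sin 120°) = (-0.5000, 0.8660); from cell (2,2)
  next x-line at t=0.4800, next y-line at t=0.6813; Δt_x=2.0000, Δt_y=1.1547
    x: enter (1,2) at t=0.4800
    y: enter (1,3) at t=0.6813
    y: enter (1,4) at t=1.8360
    x: enter (0,4) at t=2.4800 ← occupied
  → r_3 = 2.4800
beam 4: φ=45°, α=165°
  dir = (cos 165°, sin 165°) = (-0.9659, 0.2588); from cell (2,2)
  next x-line at t=0.2485, next y-line at t=2.2796; Δt_x=1.0353, Δt_y=3.8637
    x: enter (1,2) at t=0.2485
    x: enter (0,2) at t=1.2837 ← occupied
  → r_4 = 1.2837
beam 5: φ=90°, α=210°
  dir = (cos 210°, sin 210°) = (-0.8660, -0.5000); from cell (2,2)
  next x-line at t=0.2771, next y-line at t=0.8200; Δt_x=1.1547, Δt_y=2.0000
    x: enter (1,2) at t=0.2771
    y: enter (1,1) at t=0.8200
    x: enter (0,1) at t=1.4318 ← occupied
  → r_5 = 1.4318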